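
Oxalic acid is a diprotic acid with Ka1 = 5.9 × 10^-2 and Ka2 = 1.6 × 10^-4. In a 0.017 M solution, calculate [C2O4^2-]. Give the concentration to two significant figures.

First ionization gives [H+] ≈ [HC2O4-] = 1.38 × 10^-2 M.
Second step: Ka2 = [H+][C2O4^2-]/[HC2O4-] ≈ [C2O4^2-] (since [H+] ≈ [HC2O4-]).
So [C2O4^2-] ≈ Ka2.

1.6 × 10^-4 M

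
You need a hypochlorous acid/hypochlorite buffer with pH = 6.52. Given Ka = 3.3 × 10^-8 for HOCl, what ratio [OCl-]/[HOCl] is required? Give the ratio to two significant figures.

ratio = 0.11

pKa = -log(3.3 × 10^-8) = 7.481
pH = pKa + log(r) ⇒ log(r) = 6.52 − 7.481 = -0.961
r = [OCl-]/[HOCl] = 10^(-0.961) = 0.109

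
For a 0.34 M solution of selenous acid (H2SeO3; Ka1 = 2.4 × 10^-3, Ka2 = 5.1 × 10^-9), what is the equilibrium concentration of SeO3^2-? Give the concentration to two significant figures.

5.1 × 10^-9 M

First ionization gives [H+] ≈ [HSeO3-] = 2.74 × 10^-2 M.
Second step: Ka2 = [H+][SeO3^2-]/[HSeO3-] ≈ [SeO3^2-] (since [H+] ≈ [HSeO3-]).
So [SeO3^2-] ≈ Ka2.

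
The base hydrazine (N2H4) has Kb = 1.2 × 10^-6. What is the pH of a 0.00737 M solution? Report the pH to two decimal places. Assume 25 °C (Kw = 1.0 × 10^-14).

N2H4 + H2O ⇌ N2H5+ + OH-
Kb = [OH-]²/(0.00737 − [OH-]) = 1.2 × 10^-6
Since Kb ≪ C₀, [OH-] ≈ √(Kb·C₀) = 9.40 × 10^-5 M.
Check: 1.3% ionized — well under 5%, approximation valid.
pOH = −log(9.40 × 10^-5) = 4.03; pH = 14.00 − 4.03 = 9.97

pH = 9.97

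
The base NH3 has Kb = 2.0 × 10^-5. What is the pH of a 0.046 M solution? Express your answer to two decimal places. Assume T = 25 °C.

pH = 10.98

NH3 + H2O ⇌ NH4+ + OH-
Kb = x²/(0.046 − x) = 2.0 × 10^-5
Neglecting x in the denominator: x = √(2.0 × 10^-5 × 0.046) = 9.59 × 10^-4 M
(x/C₀ = 2.1% < 5%, so the approximation holds.)
pOH = −log(9.59 × 10^-4) = 3.02; pH = 14.00 − 3.02 = 10.98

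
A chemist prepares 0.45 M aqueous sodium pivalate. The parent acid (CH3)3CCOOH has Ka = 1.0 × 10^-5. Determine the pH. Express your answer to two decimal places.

(CH3)3CCOO- is the conjugate base of the weak acid (CH3)3CCOOH.
Kb = Kw/Ka = 1.0×10^-14 / 1.0 × 10^-5 = 1.00 × 10^-9
Kb = [OH-]²/(0.45 − [OH-]) = 1.00 × 10^-9
Since Kb ≪ C₀, [OH-] ≈ √(Kb·C₀) = 2.12 × 10^-5 M.
Check: 0.0047% ionized — well under 5%, approximation valid.
pOH = 4.67, so pH = 14.00 − pOH = 9.33

pH = 9.33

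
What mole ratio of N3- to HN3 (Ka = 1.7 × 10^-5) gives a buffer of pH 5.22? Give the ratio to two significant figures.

pKa = -log(1.7 × 10^-5) = 4.770
pH = pKa + log(r) ⇒ log(r) = 5.22 − 4.770 = +0.450
r = [N3-]/[HN3] = 10^(+0.450) = 2.82

ratio = 2.8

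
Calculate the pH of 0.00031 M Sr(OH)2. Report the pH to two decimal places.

Sr(OH)2 is a strong base (each formula unit releases 2 OH-); [OH-] = 0.00062 M.
pOH = -log(0.00062) = 3.21
pH = 14.00 - 3.21 = 10.79

pH = 10.79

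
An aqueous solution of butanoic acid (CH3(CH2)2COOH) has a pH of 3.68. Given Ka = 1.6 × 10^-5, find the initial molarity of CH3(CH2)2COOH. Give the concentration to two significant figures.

[H+] = 10^(-3.68) = 2.09 × 10^-4 M = x
Ka = x²/(C₀ − x) ⇒ C₀ = x + x²/Ka
C₀ = 2.09 × 10^-4 + (2.09 × 10^-4)²/(1.6 × 10^-5) = 2.94 × 10^-3 M

C₀ = 2.9 × 10^-3 M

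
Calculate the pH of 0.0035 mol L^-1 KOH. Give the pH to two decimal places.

KOH is a strong base; [OH-] = 0.0035 M.
pOH = -log(0.0035) = 2.46
pH = 14.00 - 2.46 = 11.54

pH = 11.54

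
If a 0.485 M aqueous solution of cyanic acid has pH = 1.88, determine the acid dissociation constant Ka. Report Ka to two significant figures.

Ka = 3.7 × 10^-4

[H+] = 10^(-1.88) = 1.32 × 10^-2 M
At equilibrium [HA] = 0.485 − 1.32 × 10^-2 = 4.72 × 10^-1 M
Ka = [H+][A-]/[HA] = (1.32 × 10^-2)² / 4.72 × 10^-1 = 3.7 × 10^-4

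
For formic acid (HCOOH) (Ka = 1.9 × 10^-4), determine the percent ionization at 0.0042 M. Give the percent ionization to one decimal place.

HCOOH ⇌ HCOO- + H+; let x = [H+] at equilibrium.
Solve x² + 0.00019x − 7.98e-07 = 0 → x = 8.03 × 10^-4 M
Fraction ionized = 8.03 × 10^-4 / 0.0042 = 0.1912 → 19.1%

19.1%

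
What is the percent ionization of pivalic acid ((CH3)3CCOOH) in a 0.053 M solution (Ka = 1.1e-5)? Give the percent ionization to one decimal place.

1.4%

(CH3)3CCOOH ⇌ (CH3)3CCOO- + H+; let x = [H+] at equilibrium.
x ≈ √(Ka·C₀) = √(1.1 × 10^-5 × 0.053) = 7.64 × 10^-4 M
% ionization = x/C₀ × 100% = 7.64 × 10^-4/0.053 × 100% = 1.4%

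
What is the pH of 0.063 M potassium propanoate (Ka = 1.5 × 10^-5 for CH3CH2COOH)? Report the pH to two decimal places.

CH3CH2COO- is the conjugate base of the weak acid CH3CH2COOH.
Kb = Kw/Ka = 1.0×10^-14 / 1.5 × 10^-5 = 6.67 × 10^-10
Kb = x²/(0.063 − x) = 6.67 × 10^-10
Assume x ≪ 0.063: x ≈ √(6.67 × 10^-10 × 0.063) = 6.48 × 10^-6 M
pOH = −log(6.48 × 10^-6) = 5.19; pH = 14.00 − 5.19 = 8.81

pH = 8.81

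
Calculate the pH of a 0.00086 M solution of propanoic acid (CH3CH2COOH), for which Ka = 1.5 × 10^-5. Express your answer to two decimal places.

CH3CH2COOH ⇌ CH3CH2COO- + H+
Ka = [H+]²/(0.00086 − [H+]) = 1.5 × 10^-5
[H+] is not negligible relative to C₀; solve [H+]² + 1.5e-05·[H+] − 1.29e-08 = 0.
[H+] = (−Ka + √(Ka² + 4·Ka·C₀))/2 = 1.06 × 10^-4 M
pH = −log[H+] = −log(1.06 × 10^-4) = 3.97

pH = 3.97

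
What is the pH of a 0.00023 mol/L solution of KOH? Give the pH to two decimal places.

KOH is a strong base; [OH-] = 0.00023 M.
pOH = -log(0.00023) = 3.64
pH = 14.00 - 3.64 = 10.36

pH = 10.36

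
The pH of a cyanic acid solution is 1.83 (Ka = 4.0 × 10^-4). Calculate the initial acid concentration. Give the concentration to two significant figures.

C₀ = 5.6 × 10^-1 M

[H+] = 10^(-1.83) = 1.48 × 10^-2 M = x
Ka = x²/(C₀ − x) ⇒ C₀ = x + x²/Ka
C₀ = 1.48 × 10^-2 + (1.48 × 10^-2)²/(4.0 × 10^-4) = 5.62 × 10^-1 M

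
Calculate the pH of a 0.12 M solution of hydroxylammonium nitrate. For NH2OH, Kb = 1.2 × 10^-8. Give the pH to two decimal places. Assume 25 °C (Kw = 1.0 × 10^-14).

NH3OH+ is the conjugate acid of the weak base NH2OH.
Ka = Kw/Kb = 1.0×10^-14 / 1.2 × 10^-8 = 8.33 × 10^-7
From the ICE table, Ka = [H+]²/(0.12 − [H+]) = 8.33 × 10^-7.
Assume [H+] ≪ 0.12: [H+] ≈ √(8.33 × 10^-7 × 0.12) = 3.16 × 10^-4 M
pH = −log[H+] = −log(3.16 × 10^-4) = 3.50

pH = 3.50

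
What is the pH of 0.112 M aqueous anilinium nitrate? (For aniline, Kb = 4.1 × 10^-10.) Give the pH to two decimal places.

C6H5NH3+ is the conjugate acid of the weak base C6H5NH2.
Ka = Kw/Kb = 1.0×10^-14 / 4.1 × 10^-10 = 2.44 × 10^-5
From the ICE table, Ka = x²/(0.112 − x) = 2.44 × 10^-5.
Since Ka ≪ C₀, x ≈ √(Ka·C₀) = 1.65 × 10^-3 M.
(x/C₀ = 1.5% < 5%, so the approximation holds.)
pH = −log[H+] = −log(1.65 × 10^-3) = 2.78

pH = 2.78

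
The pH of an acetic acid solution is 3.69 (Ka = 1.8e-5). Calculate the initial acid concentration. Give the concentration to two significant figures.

[H+] = 10^(-3.69) = 2.04 × 10^-4 M = x
Ka = x²/(C₀ − x) ⇒ C₀ = x + x²/Ka
C₀ = 2.04 × 10^-4 + (2.04 × 10^-4)²/(1.8 × 10^-5) = 2.52 × 10^-3 M

C₀ = 2.5 × 10^-3 M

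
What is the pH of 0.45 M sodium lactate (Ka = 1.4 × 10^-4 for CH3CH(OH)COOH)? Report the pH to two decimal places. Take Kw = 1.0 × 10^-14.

CH3CH(OH)COO- is the conjugate base of the weak acid CH3CH(OH)COOH.
Kb = Kw/Ka = 1.0×10^-14 / 1.4 × 10^-4 = 7.14 × 10^-11
Kb = x²/(0.45 − x) = 7.14 × 10^-11
Neglecting x in the denominator: x = √(7.14 × 10^-11 × 0.45) = 5.67 × 10^-6 M
Check: 0.0013% ionized — well under 5%, approximation valid.
pOH = 5.25, so pH = 14.00 − pOH = 8.75

pH = 8.75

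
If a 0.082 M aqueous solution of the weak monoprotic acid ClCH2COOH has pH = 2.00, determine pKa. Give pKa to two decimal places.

pKa = 2.86

[H+] = 10^(-2.00) = 1.00 × 10^-2 M
At equilibrium [HA] = 0.082 − 1.00 × 10^-2 = 7.20 × 10^-2 M
Ka = [H+][A-]/[HA] = (1.00 × 10^-2)² / 7.20 × 10^-2 = 1.39 × 10^-3
pKa = -log(1.39 × 10^-3) = 2.86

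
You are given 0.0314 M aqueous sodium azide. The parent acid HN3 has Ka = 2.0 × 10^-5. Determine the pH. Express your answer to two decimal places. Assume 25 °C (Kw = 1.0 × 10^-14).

pH = 8.60

N3- is the conjugate base of the weak acid HN3.
Kb = Kw/Ka = 1.0×10^-14 / 2.0 × 10^-5 = 5.00 × 10^-10
From the ICE table, Kb = x²/(0.0314 − x) = 5.00 × 10^-10.
Since Kb ≪ C₀, x ≈ √(Kb·C₀) = 3.96 × 10^-6 M.
Check: 0.013% ionized — well under 5%, approximation valid.
pOH = 5.40, so pH = 14.00 − pOH = 8.60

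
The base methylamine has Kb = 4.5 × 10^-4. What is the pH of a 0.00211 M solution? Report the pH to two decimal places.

pH = 10.89

CH3NH2 + H2O ⇌ CH3NH3+ + OH-
Let x = [OH-] at equilibrium. Kb = x²/(0.00211 − x).
x is not negligible relative to C₀; solve x² + 0.00045·x − 9.49e-07 = 0.
x = [−0.00045 + √(0.00045² + 3.8e-06)]/2 = 7.75 × 10^-4 M
pOH = 3.11, so pH = 14.00 − pOH = 10.89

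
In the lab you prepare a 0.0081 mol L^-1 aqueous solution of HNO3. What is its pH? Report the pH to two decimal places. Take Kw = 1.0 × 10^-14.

HNO3 is a strong acid and dissociates completely, so [H+] = 0.0081 M.
pH = -log(0.0081) = 2.09

pH = 2.09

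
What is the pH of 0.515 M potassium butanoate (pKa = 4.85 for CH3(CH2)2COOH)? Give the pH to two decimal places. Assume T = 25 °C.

CH3(CH2)2COO- is the conjugate base of the weak acid CH3(CH2)2COOH.
Ka = 10^(−4.85) = 1.41 × 10^-5
Kb = Kw/Ka = 1.0×10^-14 / 1.41 × 10^-5 = 7.09 × 10^-10
Kb = x²/(0.515 − x) = 7.09 × 10^-10
Assume x ≪ 0.515: x ≈ √(7.09 × 10^-10 × 0.515) = 1.91 × 10^-5 M
pOH = −log(1.91 × 10^-5) = 4.72; pH = 14.00 − 4.72 = 9.28

pH = 9.28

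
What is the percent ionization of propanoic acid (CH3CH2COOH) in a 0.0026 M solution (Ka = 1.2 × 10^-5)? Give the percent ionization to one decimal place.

6.6%

CH3CH2COOH ⇌ CH3CH2COO- + H+; let x = [H+] at equilibrium.
Solve x² + 1.2e-05x − 3.12e-08 = 0 → x = 1.71 × 10^-4 M
Fraction ionized = 1.71 × 10^-4 / 0.0026 = 0.0658 → 6.6%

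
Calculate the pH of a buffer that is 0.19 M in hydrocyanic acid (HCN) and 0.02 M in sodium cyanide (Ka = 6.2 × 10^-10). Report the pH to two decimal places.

pKa = −log(6.2 × 10^-10) = 9.208
Using pH = pKa + log([base]/[acid]) with [base]/[acid] = 0.02/0.19:
pH = 9.208 + (-0.978) = 8.23

pH = 8.23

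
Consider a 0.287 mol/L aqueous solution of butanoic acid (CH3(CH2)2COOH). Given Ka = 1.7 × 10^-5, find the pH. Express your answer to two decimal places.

pH = 2.66

CH3(CH2)2COOH ⇌ CH3(CH2)2COO- + H+
From the ICE table, Ka = [H+]²/(0.287 − [H+]) = 1.7 × 10^-5.
Assume [H+] ≪ 0.287: [H+] ≈ √(1.7 × 10^-5 × 0.287) = 2.21 × 10^-3 M
Check: 0.77% ionized — well under 5%, approximation valid.
pH = −log[H+] = −log(2.21 × 10^-3) = 2.66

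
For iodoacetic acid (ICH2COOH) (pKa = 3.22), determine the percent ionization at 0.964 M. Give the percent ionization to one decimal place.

ICH2COOH ⇌ ICH2COO- + H+; let x = [H+] at equilibrium.
Ka = 10^(−3.22) = 6.03 × 10^-4
x ≈ √(Ka·C₀) = √(6.03 × 10^-4 × 0.964) = 2.41 × 10^-2 M
Fraction ionized = 2.41 × 10^-2 / 0.964 = 0.0250 → 2.5%

2.5%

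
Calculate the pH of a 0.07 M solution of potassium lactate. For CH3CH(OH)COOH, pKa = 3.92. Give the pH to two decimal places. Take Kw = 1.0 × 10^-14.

CH3CH(OH)COO- is the conjugate base of the weak acid CH3CH(OH)COOH.
Ka = 10^(−3.92) = 1.20 × 10^-4
Kb = Kw/Ka = 1.0×10^-14 / 1.20 × 10^-4 = 8.33 × 10^-11
From the ICE table, Kb = [OH-]²/(0.07 − [OH-]) = 8.33 × 10^-11.
Since Kb ≪ C₀, [OH-] ≈ √(Kb·C₀) = 2.41 × 10^-6 M.
Check: 0.0034% ionized — well under 5%, approximation valid.
pOH = 5.62, so pH = 14.00 − pOH = 8.38

pH = 8.38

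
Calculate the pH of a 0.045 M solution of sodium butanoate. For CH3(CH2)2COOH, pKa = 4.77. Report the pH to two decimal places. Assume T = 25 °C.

pH = 8.71

CH3(CH2)2COO- is the conjugate base of the weak acid CH3(CH2)2COOH.
Ka = 10^(−4.77) = 1.70 × 10^-5
Kb = Kw/Ka = 1.0×10^-14 / 1.70 × 10^-5 = 5.88 × 10^-10
Let x = [OH-] at equilibrium. Kb = x²/(0.045 − x).
Neglecting x in the denominator: x = √(5.88 × 10^-10 × 0.045) = 5.14 × 10^-6 M
pOH = 5.29, so pH = 14.00 − pOH = 8.71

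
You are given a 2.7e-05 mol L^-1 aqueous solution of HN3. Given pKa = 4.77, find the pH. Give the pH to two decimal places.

pH = 4.84

HN3 ⇌ N3- + H+
Ka = 10^(−4.77) = 1.70 × 10^-5
Ka = [H+]²/(2.7e-05 − [H+]) = 1.70 × 10^-5
Here C₀/Ka ≈ 1.59, so the small-[H+] approximation fails. Use the quadratic:
[H+] = (−Ka + √(Ka² + 4·Ka·C₀))/2 = 1.45 × 10^-5 M
pH = −log[H+] = −log(1.45 × 10^-5) = 4.84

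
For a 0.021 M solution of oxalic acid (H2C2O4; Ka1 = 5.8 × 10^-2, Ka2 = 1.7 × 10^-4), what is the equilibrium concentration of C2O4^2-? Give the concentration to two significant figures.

1.7 × 10^-4 M

First ionization gives [H+] ≈ [HC2O4-] = 1.64 × 10^-2 M.
Second step: Ka2 = [H+][C2O4^2-]/[HC2O4-] ≈ [C2O4^2-] (since [H+] ≈ [HC2O4-]).
So [C2O4^2-] ≈ Ka2.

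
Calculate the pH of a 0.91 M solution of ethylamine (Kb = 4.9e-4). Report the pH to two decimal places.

pH = 12.32

C2H5NH2 + H2O ⇌ C2H5NH3+ + OH-
Kb = [OH-]²/(0.91 − [OH-]) = 4.9 × 10^-4
Assume [OH-] ≪ 0.91: [OH-] ≈ √(4.9 × 10^-4 × 0.91) = 2.11 × 10^-2 M
([OH-]/C₀ = 2.3% < 5%, so the approximation holds.)
pOH = 1.68, so pH = 14.00 − pOH = 12.32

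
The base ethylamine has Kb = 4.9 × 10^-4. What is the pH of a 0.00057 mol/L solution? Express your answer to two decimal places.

pH = 10.53

C2H5NH2 + H2O ⇌ C2H5NH3+ + OH-
From the ICE table, Kb = [OH-]²/(0.00057 − [OH-]) = 4.9 × 10^-4.
Here C₀/Kb ≈ 1.16, so the small-[OH-] approximation fails. Use the quadratic:
[OH-] = [−0.00049 + √(0.00049² + 1.12e-06)]/2 = 3.38 × 10^-4 M
pOH = 3.47, so pH = 14.00 − pOH = 10.53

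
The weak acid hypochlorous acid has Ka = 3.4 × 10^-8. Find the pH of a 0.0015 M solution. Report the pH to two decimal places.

pH = 5.15

HOCl ⇌ OCl- + H+
Ka = x²/(0.0015 − x) = 3.4 × 10^-8
Neglecting x in the denominator: x = √(3.4 × 10^-8 × 0.0015) = 7.14 × 10^-6 M
(x/C₀ = 0.48% < 5%, so the approximation holds.)
pH = −log(7.14 × 10^-6) = 5.15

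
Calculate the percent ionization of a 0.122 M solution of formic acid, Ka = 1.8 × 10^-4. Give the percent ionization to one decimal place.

3.8%

HCOOH ⇌ HCOO- + H+; let x = [H+] at equilibrium.
x ≈ √(Ka·C₀) = √(1.8 × 10^-4 × 0.122) = 4.69 × 10^-3 M
Fraction ionized = 4.69 × 10^-3 / 0.122 = 0.0384 → 3.8%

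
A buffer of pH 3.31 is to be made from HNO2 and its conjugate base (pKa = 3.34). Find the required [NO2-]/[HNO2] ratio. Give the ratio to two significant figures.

pH = pKa + log(r) ⇒ log(r) = 3.31 − 3.34 = -0.03
r = [NO2-]/[HNO2] = 10^(-0.03) = 0.933

ratio = 0.93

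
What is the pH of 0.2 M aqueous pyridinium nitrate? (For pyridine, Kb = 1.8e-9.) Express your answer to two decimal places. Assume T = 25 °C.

pH = 2.98

C5H5NH+ is the conjugate acid of the weak base C5H5N.
Ka = Kw/Kb = 1.0×10^-14 / 1.8 × 10^-9 = 5.56 × 10^-6
From the ICE table, Ka = [H+]²/(0.2 − [H+]) = 5.56 × 10^-6.
Neglecting [H+] in the denominator: [H+] = √(5.56 × 10^-6 × 0.2) = 1.05 × 10^-3 M
pH = −log[H+] = −log(1.05 × 10^-3) = 2.98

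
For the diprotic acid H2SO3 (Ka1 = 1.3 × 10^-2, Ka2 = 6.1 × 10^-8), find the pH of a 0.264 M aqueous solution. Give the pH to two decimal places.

pH = 1.28

Since Ka1 ≫ Ka2, the first ionization dominates [H+].
Ka1 = x²/(0.264 − x) = 1.3 × 10^-2
Solving the quadratic: x = (−Ka1 + √(Ka1² + 4·Ka1·C₀))/2 = 5.24 × 10^-2 M
pH = −log(5.24 × 10^-2) = 1.28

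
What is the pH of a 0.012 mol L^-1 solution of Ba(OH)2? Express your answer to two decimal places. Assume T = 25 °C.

Ba(OH)2 is a strong base (each formula unit releases 2 OH-); [OH-] = 0.024 M.
pOH = -log(0.024) = 1.62
pH = 14.00 - 1.62 = 12.38

pH = 12.38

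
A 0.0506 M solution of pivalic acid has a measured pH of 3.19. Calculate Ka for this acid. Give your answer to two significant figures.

Ka = 8.3 × 10^-6

[H+] = 10^(-3.19) = 6.46 × 10^-4 M
At equilibrium [HA] = 0.0506 − 6.46 × 10^-4 = 5.00 × 10^-2 M
Ka = [H+][A-]/[HA] = (6.46 × 10^-4)² / 5.00 × 10^-2 = 8.3 × 10^-6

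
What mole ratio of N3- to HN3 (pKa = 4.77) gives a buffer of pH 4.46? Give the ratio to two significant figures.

ratio = 0.49

pH = pKa + log(r) ⇒ log(r) = 4.46 − 4.77 = -0.31
r = [N3-]/[HN3] = 10^(-0.31) = 0.49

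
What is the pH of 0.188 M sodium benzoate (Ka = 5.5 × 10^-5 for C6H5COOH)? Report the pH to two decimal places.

pH = 8.77

C6H5COO- is the conjugate base of the weak acid C6H5COOH.
Kb = Kw/Ka = 1.0×10^-14 / 5.5 × 10^-5 = 1.82 × 10^-10
Kb = [OH-]²/(0.188 − [OH-]) = 1.82 × 10^-10
Assume [OH-] ≪ 0.188: [OH-] ≈ √(1.82 × 10^-10 × 0.188) = 5.85 × 10^-6 M
pOH = 5.23, so pH = 14.00 − pOH = 8.77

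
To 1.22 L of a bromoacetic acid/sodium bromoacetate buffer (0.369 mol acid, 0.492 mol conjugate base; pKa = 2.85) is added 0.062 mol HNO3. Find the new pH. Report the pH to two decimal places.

Added H+ converts BrCH2COO- to BrCH2COOH: BrCH2COOH → 0.431 mol, BrCH2COO- → 0.43 mol.
Henderson–Hasselbalch with mole ratio 0.43/0.431: pH = 2.85 + (-0.001)

pH = 2.85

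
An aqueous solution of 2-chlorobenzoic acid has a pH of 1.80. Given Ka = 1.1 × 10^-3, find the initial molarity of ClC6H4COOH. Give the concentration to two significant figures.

C₀ = 2.4 × 10^-1 M

[H+] = 10^(-1.80) = 1.58 × 10^-2 M = x
Ka = x²/(C₀ − x) ⇒ C₀ = x + x²/Ka
C₀ = 1.58 × 10^-2 + (1.58 × 10^-2)²/(1.1 × 10^-3) = 2.43 × 10^-1 M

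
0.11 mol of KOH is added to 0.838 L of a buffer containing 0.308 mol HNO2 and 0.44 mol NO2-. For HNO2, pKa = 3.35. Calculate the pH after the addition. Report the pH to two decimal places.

OH- converts HNO2 to NO2-: HNO2 → 0.198 mol, NO2- → 0.55 mol.
pH = pKa + log(n_NO2-/n_HNO2) = 3.35 + log(0.55/0.198) = 3.35 + (+0.444)

pH = 3.79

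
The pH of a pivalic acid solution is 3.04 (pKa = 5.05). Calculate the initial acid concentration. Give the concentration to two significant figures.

[H+] = 10^(-3.04) = 9.12 × 10^-4 M = x
Ka = 10^(−5.05) = 8.91 × 10^-6
Ka = x²/(C₀ − x) ⇒ C₀ = x + x²/Ka
C₀ = 9.12 × 10^-4 + (9.12 × 10^-4)²/(8.91 × 10^-6) = 9.43 × 10^-2 M

C₀ = 9.4 × 10^-2 M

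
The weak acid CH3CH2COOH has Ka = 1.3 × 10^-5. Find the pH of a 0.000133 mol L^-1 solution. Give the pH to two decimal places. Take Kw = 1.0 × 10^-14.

CH3CH2COOH ⇌ CH3CH2COO- + H+
Ka = [H+]²/(0.000133 − [H+]) = 1.3 × 10^-5
The 5% rule fails; solving [H+]² + Ka·[H+] − Ka·C₀ = 0 exactly:
[H+] = [−1.3e-05 + √(1.3e-05² + 6.92e-09)]/2 = 3.56 × 10^-5 M
pH = −log(3.56 × 10^-5) = 4.45

pH = 4.45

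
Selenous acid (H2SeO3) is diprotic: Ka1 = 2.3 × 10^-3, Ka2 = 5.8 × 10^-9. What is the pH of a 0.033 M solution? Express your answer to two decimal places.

pH = 2.12

Since Ka1 ≫ Ka2, the first ionization dominates [H+].
Ka1 = x²/(0.033 − x) = 2.3 × 10^-3
Solving the quadratic: x = (−Ka1 + √(Ka1² + 4·Ka1·C₀))/2 = 7.64 × 10^-3 M
pH = −log(7.64 × 10^-3) = 2.12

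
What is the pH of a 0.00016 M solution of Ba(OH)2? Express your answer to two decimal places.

pH = 10.51

Ba(OH)2 is a strong base (each formula unit releases 2 OH-); [OH-] = 0.00032 M.
pOH = -log(0.00032) = 3.49
pH = 14.00 - 3.49 = 10.51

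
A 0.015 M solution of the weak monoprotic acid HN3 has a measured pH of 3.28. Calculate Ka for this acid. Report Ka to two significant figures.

Ka = 1.9 × 10^-5

[H+] = 10^(-3.28) = 5.25 × 10^-4 M
At equilibrium [HA] = 0.015 − 5.25 × 10^-4 = 1.45 × 10^-2 M
Ka = [H+][A-]/[HA] = (5.25 × 10^-4)² / 1.45 × 10^-2 = 1.9 × 10^-5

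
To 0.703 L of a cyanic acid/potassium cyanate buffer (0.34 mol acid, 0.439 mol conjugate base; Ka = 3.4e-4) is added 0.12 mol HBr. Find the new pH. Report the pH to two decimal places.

pH = 3.31

Added H+ converts OCN- to HOCN: HOCN → 0.46 mol, OCN- → 0.319 mol.
pKa = −log(3.4 × 10^-4) = 3.469
pH = pKa + log(n_OCN-/n_HOCN) = 3.469 + log(0.319/0.46) = 3.469 + (-0.159)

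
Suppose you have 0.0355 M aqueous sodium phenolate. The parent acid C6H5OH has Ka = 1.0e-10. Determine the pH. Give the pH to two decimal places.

pH = 11.26

C6H5O- is the conjugate base of the weak acid C6H5OH.
Kb = Kw/Ka = 1.0×10^-14 / 1.0 × 10^-10 = 1.00 × 10^-4
Kb = x²/(0.0355 − x) = 1.00 × 10^-4
The 5% rule fails; solving x² + Kb·x − Kb·C₀ = 0 exactly:
x = [−0.0001 + √(0.0001² + 1.42e-05)]/2 = 1.83 × 10^-3 M
pOH = 2.74, so pH = 14.00 − pOH = 11.26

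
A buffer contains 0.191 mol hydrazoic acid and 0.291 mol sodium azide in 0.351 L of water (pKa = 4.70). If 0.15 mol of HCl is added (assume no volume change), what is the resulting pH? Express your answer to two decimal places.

Added H+ converts N3- to HN3: HN3 → 0.341 mol, N3- → 0.141 mol.
pH = pKa + log([A⁻]/[HA]) = 4.70 + log(0.141/0.341) = 4.70 -0.384

pH = 4.32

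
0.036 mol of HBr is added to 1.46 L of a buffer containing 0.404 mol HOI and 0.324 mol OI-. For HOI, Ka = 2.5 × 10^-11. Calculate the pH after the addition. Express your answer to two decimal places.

After neutralization: n(HOI) = 0.44 mol, n(OI-) = 0.288 mol.
pKa = −log(2.5 × 10^-11) = 10.602
pH = pKa + log([A⁻]/[HA]) = 10.602 + log(0.288/0.44) = 10.602 -0.184

pH = 10.42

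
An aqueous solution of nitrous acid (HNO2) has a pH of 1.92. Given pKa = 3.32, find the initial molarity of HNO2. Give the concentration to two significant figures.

[H+] = 10^(-1.92) = 1.20 × 10^-2 M = x
Ka = 10^(−3.32) = 4.79 × 10^-4
Ka = x²/(C₀ − x) ⇒ C₀ = x + x²/Ka
C₀ = 1.20 × 10^-2 + (1.20 × 10^-2)²/(4.79 × 10^-4) = 3.13 × 10^-1 M

C₀ = 3.1 × 10^-1 M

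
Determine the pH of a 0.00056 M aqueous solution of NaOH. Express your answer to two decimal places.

pH = 10.75

NaOH is a strong base; [OH-] = 0.00056 M.
pOH = -log(0.00056) = 3.25
pH = 14.00 - 3.25 = 10.75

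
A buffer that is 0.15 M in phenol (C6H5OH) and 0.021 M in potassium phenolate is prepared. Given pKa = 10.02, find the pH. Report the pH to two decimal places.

Using pH = pKa + log([base]/[acid]) with [base]/[acid] = 0.021/0.15:
pH = 10.02 + (-0.854) = 9.17

pH = 9.17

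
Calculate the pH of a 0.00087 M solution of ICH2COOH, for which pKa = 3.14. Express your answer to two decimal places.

ICH2COOH ⇌ ICH2COO- + H+
Ka = 10^(−3.14) = 7.24 × 10^-4
From the ICE table, Ka = [H+]²/(0.00087 − [H+]) = 7.24 × 10^-4.
[H+] is not negligible relative to C₀; solve [H+]² + 0.000724·[H+] − 6.3e-07 = 0.
[H+] = [−0.000724 + √(0.000724² + 2.52e-06)]/2 = 5.10 × 10^-4 M
pH = −log(5.10 × 10^-4) = 3.29

pH = 3.29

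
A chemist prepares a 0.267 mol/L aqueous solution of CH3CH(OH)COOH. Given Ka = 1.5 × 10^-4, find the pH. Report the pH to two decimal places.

CH3CH(OH)COOH ⇌ CH3CH(OH)COO- + H+
From the ICE table, Ka = [H+]²/(0.267 − [H+]) = 1.5 × 10^-4.
Assume [H+] ≪ 0.267: [H+] ≈ √(1.5 × 10^-4 × 0.267) = 6.33 × 10^-3 M
Check: 2.4% ionized — well under 5%, approximation valid.
pH = −log[H+] = −log(6.33 × 10^-3) = 2.20

pH = 2.20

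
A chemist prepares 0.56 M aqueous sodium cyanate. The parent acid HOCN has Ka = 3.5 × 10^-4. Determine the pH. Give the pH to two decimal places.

OCN- is the conjugate base of the weak acid HOCN.
Kb = Kw/Ka = 1.0×10^-14 / 3.5 × 10^-4 = 2.86 × 10^-11
Kb = [OH-]²/(0.56 − [OH-]) = 2.86 × 10^-11
Neglecting [OH-] in the denominator: [OH-] = √(2.86 × 10^-11 × 0.56) = 4.00 × 10^-6 M
Check: 0.00071% ionized — well under 5%, approximation valid.
pOH = 5.40, so pH = 14.00 − pOH = 8.60

pH = 8.60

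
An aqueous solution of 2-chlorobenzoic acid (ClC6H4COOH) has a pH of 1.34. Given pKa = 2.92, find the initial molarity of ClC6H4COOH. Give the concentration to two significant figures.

C₀ = 1.8 M

[H+] = 10^(-1.34) = 4.57 × 10^-2 M = x
Ka = 10^(−2.92) = 1.20 × 10^-3
Ka = x²/(C₀ − x) ⇒ C₀ = x + x²/Ka
C₀ = 4.57 × 10^-2 + (4.57 × 10^-2)²/(1.20 × 10^-3) = 1.79 M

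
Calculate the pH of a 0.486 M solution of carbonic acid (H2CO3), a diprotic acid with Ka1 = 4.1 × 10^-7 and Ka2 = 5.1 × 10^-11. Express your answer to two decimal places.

Ka1 ≫ Ka2, so treat the first dissociation as the only significant source of H+.
Ka1 = x²/(0.486 − x) = 4.1 × 10^-7
x ≈ √(4.1 × 10^-7 × 0.486) = 4.46 × 10^-4 M
pH = −log(4.46 × 10^-4) = 3.35

pH = 3.35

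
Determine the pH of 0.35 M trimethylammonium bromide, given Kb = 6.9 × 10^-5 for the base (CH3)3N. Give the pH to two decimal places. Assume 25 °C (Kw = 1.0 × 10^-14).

pH = 5.15

(CH3)3NH+ is the conjugate acid of the weak base (CH3)3N.
Ka = Kw/Kb = 1.0×10^-14 / 6.9 × 10^-5 = 1.45 × 10^-10
Let x = [H+] at equilibrium. Ka = x²/(0.35 − x).
Neglecting x in the denominator: x = √(1.45 × 10^-10 × 0.35) = 7.12 × 10^-6 M
(x/C₀ = 0.002% < 5%, so the approximation holds.)
pH = −log(7.12 × 10^-6) = 5.15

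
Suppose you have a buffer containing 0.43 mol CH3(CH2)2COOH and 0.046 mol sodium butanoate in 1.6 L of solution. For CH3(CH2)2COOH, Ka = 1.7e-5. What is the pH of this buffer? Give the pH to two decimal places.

pKa = −log(1.7 × 10^-5) = 4.770
Henderson–Hasselbalch: pH = pKa + log([CH3(CH2)2COO-]/[CH3(CH2)2COOH]) = 4.770 + log(0.046/0.43)
pH = 4.770 + (-0.971) = 3.80

pH = 3.80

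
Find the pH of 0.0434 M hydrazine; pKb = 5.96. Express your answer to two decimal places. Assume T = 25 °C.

pH = 10.34

N2H4 + H2O ⇌ N2H5+ + OH-
Kb = 10^(−5.96) = 1.10 × 10^-6
Kb = [OH-]²/(0.0434 − [OH-]) = 1.10 × 10^-6
Neglecting [OH-] in the denominator: [OH-] = √(1.10 × 10^-6 × 0.0434) = 2.18 × 10^-4 M
Check: 0.5% ionized — well under 5%, approximation valid.
pOH = −log(2.18 × 10^-4) = 3.66; pH = 14.00 − 3.66 = 10.34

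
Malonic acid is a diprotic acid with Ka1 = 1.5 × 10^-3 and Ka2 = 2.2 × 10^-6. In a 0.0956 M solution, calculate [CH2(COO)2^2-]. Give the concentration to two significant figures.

2.2 × 10^-6 M

First ionization gives [H+] ≈ [CH2(COOH)COO-] = 1.12 × 10^-2 M.
Second step: Ka2 = [H+][CH2(COO)2^2-]/[CH2(COOH)COO-] ≈ [CH2(COO)2^2-] (since [H+] ≈ [CH2(COOH)COO-]).
So [CH2(COO)2^2-] ≈ Ka2.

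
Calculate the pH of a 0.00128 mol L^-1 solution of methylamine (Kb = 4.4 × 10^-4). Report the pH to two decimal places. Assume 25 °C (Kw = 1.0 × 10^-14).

CH3NH2 + H2O ⇌ CH3NH3+ + OH-
From the ICE table, Kb = [OH-]²/(0.00128 − [OH-]) = 4.4 × 10^-4.
The 5% rule fails; solving [OH-]² + Kb·[OH-] − Kb·C₀ = 0 exactly:
[OH-] = [−0.00044 + √(0.00044² + 2.25e-06)]/2 = 5.62 × 10^-4 M
pOH = −log(5.62 × 10^-4) = 3.25; pH = 14.00 − 3.25 = 10.75

pH = 10.75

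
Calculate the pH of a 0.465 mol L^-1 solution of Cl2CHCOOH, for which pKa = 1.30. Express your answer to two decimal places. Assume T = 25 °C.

Cl2CHCOOH ⇌ Cl2CHCOO- + H+
Ka = 10^(−1.30) = 5.01 × 10^-2
From the ICE table, Ka = x²/(0.465 − x) = 5.01 × 10^-2.
x is not negligible relative to C₀; solve x² + 0.0501·x − 0.0233 = 0.
x = (−Ka + √(Ka² + 4·Ka·C₀))/2 = 1.30 × 10^-1 M
pH = −log[H+] = −log(1.30 × 10^-1) = 0.89

pH = 0.89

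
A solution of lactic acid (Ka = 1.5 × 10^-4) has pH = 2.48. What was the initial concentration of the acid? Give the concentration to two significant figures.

[H+] = 10^(-2.48) = 3.31 × 10^-3 M = x
Ka = x²/(C₀ − x) ⇒ C₀ = x + x²/Ka
C₀ = 3.31 × 10^-3 + (3.31 × 10^-3)²/(1.5 × 10^-4) = 7.64 × 10^-2 M

C₀ = 7.6 × 10^-2 M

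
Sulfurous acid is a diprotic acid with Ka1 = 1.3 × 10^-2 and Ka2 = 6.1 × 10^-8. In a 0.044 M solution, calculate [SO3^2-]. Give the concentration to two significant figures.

First ionization gives [H+] ≈ [HSO3-] = 1.83 × 10^-2 M.
Second step: Ka2 = [H+][SO3^2-]/[HSO3-] ≈ [SO3^2-] (since [H+] ≈ [HSO3-]).
So [SO3^2-] ≈ Ka2.

6.1 × 10^-8 M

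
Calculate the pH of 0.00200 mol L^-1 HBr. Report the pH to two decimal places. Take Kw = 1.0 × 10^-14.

HBr is a strong acid and dissociates completely, so [H+] = 0.00200 M.
pH = -log(0.002) = 2.70

pH = 2.70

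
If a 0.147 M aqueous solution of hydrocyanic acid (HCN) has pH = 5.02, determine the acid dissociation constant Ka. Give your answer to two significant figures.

[H+] = 10^(-5.02) = 9.55 × 10^-6 M
At equilibrium [HA] = 0.147 − 9.55 × 10^-6 = 1.47 × 10^-1 M
Ka = [H+][A-]/[HA] = (9.55 × 10^-6)² / 1.47 × 10^-1 = 6.2 × 10^-10

Ka = 6.2 × 10^-10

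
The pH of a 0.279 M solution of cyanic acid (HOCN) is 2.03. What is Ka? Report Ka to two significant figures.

Ka = 3.2 × 10^-4

[H+] = 10^(-2.03) = 9.33 × 10^-3 M
At equilibrium [HA] = 0.279 − 9.33 × 10^-3 = 2.70 × 10^-1 M
Ka = [H+][A-]/[HA] = (9.33 × 10^-3)² / 2.70 × 10^-1 = 3.2 × 10^-4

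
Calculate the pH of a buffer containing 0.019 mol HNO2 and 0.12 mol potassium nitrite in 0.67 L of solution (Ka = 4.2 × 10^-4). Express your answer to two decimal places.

pH = 4.18

pKa = −log(4.2 × 10^-4) = 3.377
pH = pKa + log([A⁻]/[HA]) = 3.377 + log(0.12/0.019)
pH = 3.377 + (+0.800) = 4.18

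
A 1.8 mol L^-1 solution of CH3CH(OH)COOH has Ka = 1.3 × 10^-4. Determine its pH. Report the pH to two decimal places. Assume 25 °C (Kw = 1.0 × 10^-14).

CH3CH(OH)COOH ⇌ CH3CH(OH)COO- + H+
Ka = x²/(1.8 − x) = 1.3 × 10^-4
Assume x ≪ 1.8: x ≈ √(1.3 × 10^-4 × 1.8) = 1.53 × 10^-2 M
Check: 0.85% ionized — well under 5%, approximation valid.
pH = −log(1.53 × 10^-2) = 1.82

pH = 1.82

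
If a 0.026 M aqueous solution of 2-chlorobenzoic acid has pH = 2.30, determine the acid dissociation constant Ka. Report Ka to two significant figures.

[H+] = 10^(-2.30) = 5.01 × 10^-3 M
At equilibrium [HA] = 0.026 − 5.01 × 10^-3 = 2.10 × 10^-2 M
Ka = [H+][A-]/[HA] = (5.01 × 10^-3)² / 2.10 × 10^-2 = 1.2 × 10^-3

Ka = 1.2 × 10^-3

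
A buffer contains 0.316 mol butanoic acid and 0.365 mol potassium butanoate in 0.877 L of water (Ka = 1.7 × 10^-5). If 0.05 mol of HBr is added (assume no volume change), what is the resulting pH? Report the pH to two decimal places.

pH = 4.70

After neutralization: n(CH3(CH2)2COOH) = 0.366 mol, n(CH3(CH2)2COO-) = 0.315 mol.
pKa = −log(1.7 × 10^-5) = 4.770
pH = pKa + log(n_CH3(CH2)2COO-/n_CH3(CH2)2COOH) = 4.770 + log(0.315/0.366) = 4.770 + (-0.065)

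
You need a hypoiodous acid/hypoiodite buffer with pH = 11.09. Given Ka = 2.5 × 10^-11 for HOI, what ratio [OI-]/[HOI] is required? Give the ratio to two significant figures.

pKa = -log(2.5 × 10^-11) = 10.602
pH = pKa + log(r) ⇒ log(r) = 11.09 − 10.602 = +0.488
r = [OI-]/[HOI] = 10^(+0.488) = 3.08

ratio = 3.1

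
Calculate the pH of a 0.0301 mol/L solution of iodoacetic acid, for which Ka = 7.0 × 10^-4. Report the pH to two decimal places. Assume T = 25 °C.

ICH2COOH ⇌ ICH2COO- + H+
From the ICE table, Ka = [H+]²/(0.0301 − [H+]) = 7.0 × 10^-4.
The 5% rule fails; solving [H+]² + Ka·[H+] − Ka·C₀ = 0 exactly:
[H+] = (−Ka + √(Ka² + 4·Ka·C₀))/2 = 4.25 × 10^-3 M
pH = −log[H+] = −log(4.25 × 10^-3) = 2.37

pH = 2.37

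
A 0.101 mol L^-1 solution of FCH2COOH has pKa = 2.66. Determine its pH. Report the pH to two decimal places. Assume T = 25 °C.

FCH2COOH ⇌ FCH2COO- + H+
Ka = 10^(−2.66) = 2.19 × 10^-3
From the ICE table, Ka = [H+]²/(0.101 − [H+]) = 2.19 × 10^-3.
[H+] is not negligible relative to C₀; solve [H+]² + 0.00219·[H+] − 0.000221 = 0.
[H+] = (−Ka + √(Ka² + 4·Ka·C₀))/2 = 1.38 × 10^-2 M
pH = −log(1.38 × 10^-2) = 1.86

pH = 1.86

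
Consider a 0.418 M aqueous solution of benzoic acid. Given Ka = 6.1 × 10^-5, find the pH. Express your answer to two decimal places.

C6H5COOH ⇌ C6H5COO- + H+
From the ICE table, Ka = x²/(0.418 − x) = 6.1 × 10^-5.
Assume x ≪ 0.418: x ≈ √(6.1 × 10^-5 × 0.418) = 5.05 × 10^-3 M
pH = −log[H+] = −log(5.05 × 10^-3) = 2.30

pH = 2.30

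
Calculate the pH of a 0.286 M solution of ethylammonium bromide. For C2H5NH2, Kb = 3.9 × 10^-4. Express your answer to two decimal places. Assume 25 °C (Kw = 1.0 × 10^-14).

C2H5NH3+ is the conjugate acid of the weak base C2H5NH2.
Ka = Kw/Kb = 1.0×10^-14 / 3.9 × 10^-4 = 2.56 × 10^-11
From the ICE table, Ka = [H+]²/(0.286 − [H+]) = 2.56 × 10^-11.
Assume [H+] ≪ 0.286: [H+] ≈ √(2.56 × 10^-11 × 0.286) = 2.71 × 10^-6 M
pH = −log(2.71 × 10^-6) = 5.57

pH = 5.57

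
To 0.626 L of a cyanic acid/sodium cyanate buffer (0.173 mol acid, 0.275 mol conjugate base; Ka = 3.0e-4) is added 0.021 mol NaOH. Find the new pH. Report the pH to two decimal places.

After neutralization: n(HOCN) = 0.152 mol, n(OCN-) = 0.296 mol.
pKa = −log(3.0 × 10^-4) = 3.523
pH = pKa + log(n_OCN-/n_HOCN) = 3.523 + log(0.296/0.152) = 3.523 + (+0.289)

pH = 3.81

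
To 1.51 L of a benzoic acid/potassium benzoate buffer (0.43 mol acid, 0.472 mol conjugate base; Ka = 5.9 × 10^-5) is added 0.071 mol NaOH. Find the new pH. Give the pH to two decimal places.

OH- converts C6H5COOH to C6H5COO-: C6H5COOH → 0.359 mol, C6H5COO- → 0.543 mol.
pKa = −log(5.9 × 10^-5) = 4.229
Henderson–Hasselbalch with mole ratio 0.543/0.359: pH = 4.229 + (+0.180)

pH = 4.41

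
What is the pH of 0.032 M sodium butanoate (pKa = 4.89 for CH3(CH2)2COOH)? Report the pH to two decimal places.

CH3(CH2)2COO- is the conjugate base of the weak acid CH3(CH2)2COOH.
Ka = 10^(−4.89) = 1.29 × 10^-5
Kb = Kw/Ka = 1.0×10^-14 / 1.29 × 10^-5 = 7.75 × 10^-10
Kb = x²/(0.032 − x) = 7.75 × 10^-10
Assume x ≪ 0.032: x ≈ √(7.75 × 10^-10 × 0.032) = 4.98 × 10^-6 M
Check: 0.016% ionized — well under 5%, approximation valid.
pOH = −log(4.98 × 10^-6) = 5.30; pH = 14.00 − 5.30 = 8.70

pH = 8.70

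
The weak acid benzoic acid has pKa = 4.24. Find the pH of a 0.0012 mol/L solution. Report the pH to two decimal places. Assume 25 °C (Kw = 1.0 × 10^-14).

C6H5COOH ⇌ C6H5COO- + H+
Ka = 10^(−4.24) = 5.75 × 10^-5
From the ICE table, Ka = [H+]²/(0.0012 − [H+]) = 5.75 × 10^-5.
Here C₀/Ka ≈ 20.9, so the small-[H+] approximation fails. Use the quadratic:
[H+] = [−5.75e-05 + √(5.75e-05² + 2.76e-07)]/2 = 2.35 × 10^-4 M
pH = −log(2.35 × 10^-4) = 3.63

pH = 3.63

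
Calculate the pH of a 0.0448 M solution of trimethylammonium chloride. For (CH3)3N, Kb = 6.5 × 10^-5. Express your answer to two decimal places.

pH = 5.58

(CH3)3NH+ is the conjugate acid of the weak base (CH3)3N.
Ka = Kw/Kb = 1.0×10^-14 / 6.5 × 10^-5 = 1.54 × 10^-10
Ka = x²/(0.0448 − x) = 1.54 × 10^-10
Since Ka ≪ C₀, x ≈ √(Ka·C₀) = 2.63 × 10^-6 M.
Check: 0.0059% ionized — well under 5%, approximation valid.
pH = −log[H+] = −log(2.63 × 10^-6) = 5.58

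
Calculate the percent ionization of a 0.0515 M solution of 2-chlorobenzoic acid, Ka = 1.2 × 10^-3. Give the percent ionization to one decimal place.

ClC6H4COOH ⇌ ClC6H4COO- + H+; let x = [H+] at equilibrium.
Ka = x²/(C₀ − x); solving the quadratic gives x = 7.28 × 10^-3 M.
% ionization = x/C₀ × 100% = 7.28 × 10^-3/0.0515 × 100% = 14.1%

14.1%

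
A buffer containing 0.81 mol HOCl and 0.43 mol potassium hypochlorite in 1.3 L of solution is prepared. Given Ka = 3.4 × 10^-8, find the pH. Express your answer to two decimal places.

pKa = −log(3.4 × 10^-8) = 7.469
Henderson–Hasselbalch: pH = pKa + log([OCl-]/[HOCl]) = 7.469 + log(0.43/0.81)
pH = 7.469 + (-0.275) = 7.19

pH = 7.19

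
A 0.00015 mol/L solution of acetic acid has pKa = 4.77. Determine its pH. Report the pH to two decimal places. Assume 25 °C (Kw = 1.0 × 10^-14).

CH3COOH ⇌ CH3COO- + H+
Ka = 10^(−4.77) = 1.70 × 10^-5
Let x = [H+] at equilibrium. Ka = x²/(0.00015 − x).
x is not negligible relative to C₀; solve x² + 1.7e-05·x − 2.55e-09 = 0.
x = (−Ka + √(Ka² + 4·Ka·C₀))/2 = 4.27 × 10^-5 M
pH = −log(4.27 × 10^-5) = 4.37

pH = 4.37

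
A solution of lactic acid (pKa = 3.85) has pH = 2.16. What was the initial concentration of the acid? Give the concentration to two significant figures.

C₀ = 3.5 × 10^-1 M

[H+] = 10^(-2.16) = 6.92 × 10^-3 M = x
Ka = 10^(−3.85) = 1.41 × 10^-4
Ka = x²/(C₀ − x) ⇒ C₀ = x + x²/Ka
C₀ = 6.92 × 10^-3 + (6.92 × 10^-3)²/(1.41 × 10^-4) = 3.47 × 10^-1 M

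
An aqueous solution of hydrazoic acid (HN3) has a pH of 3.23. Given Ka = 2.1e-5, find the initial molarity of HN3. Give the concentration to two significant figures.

C₀ = 1.7 × 10^-2 M

[H+] = 10^(-3.23) = 5.89 × 10^-4 M = x
Ka = x²/(C₀ − x) ⇒ C₀ = x + x²/Ka
C₀ = 5.89 × 10^-4 + (5.89 × 10^-4)²/(2.1 × 10^-5) = 1.71 × 10^-2 M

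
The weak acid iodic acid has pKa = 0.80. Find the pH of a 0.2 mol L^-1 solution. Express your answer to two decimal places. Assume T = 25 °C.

pH = 0.94

HIO3 ⇌ IO3- + H+
Ka = 10^(−0.80) = 1.58 × 10^-1
Let x = [H+] at equilibrium. Ka = x²/(0.2 − x).
x is not negligible relative to C₀; solve x² + 0.158·x − 0.0316 = 0.
x = (−Ka + √(Ka² + 4·Ka·C₀))/2 = 1.16 × 10^-1 M
pH = −log(1.16 × 10^-1) = 0.94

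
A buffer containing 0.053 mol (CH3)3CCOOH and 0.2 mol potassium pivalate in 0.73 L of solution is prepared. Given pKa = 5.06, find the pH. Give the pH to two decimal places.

pH = 5.64

Henderson–Hasselbalch: pH = pKa + log([(CH3)3CCOO-]/[(CH3)3CCOOH]) = 5.06 + log(0.2/0.053)
pH = 5.06 + (+0.577) = 5.64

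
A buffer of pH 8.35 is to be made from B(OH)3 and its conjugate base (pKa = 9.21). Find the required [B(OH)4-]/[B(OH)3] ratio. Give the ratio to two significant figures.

ratio = 0.14

pH = pKa + log(r) ⇒ log(r) = 8.35 − 9.21 = -0.86
r = [B(OH)4-]/[B(OH)3] = 10^(-0.86) = 0.138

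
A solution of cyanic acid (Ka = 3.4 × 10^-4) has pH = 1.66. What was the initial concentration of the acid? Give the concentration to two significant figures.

[H+] = 10^(-1.66) = 2.19 × 10^-2 M = x
Ka = x²/(C₀ − x) ⇒ C₀ = x + x²/Ka
C₀ = 2.19 × 10^-2 + (2.19 × 10^-2)²/(3.4 × 10^-4) = 1.43 M

C₀ = 1.4 M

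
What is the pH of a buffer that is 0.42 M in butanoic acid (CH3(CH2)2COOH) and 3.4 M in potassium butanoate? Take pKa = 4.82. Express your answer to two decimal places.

pH = 5.73

pH = pKa + log([A⁻]/[HA]) = 4.82 + log(3.4/0.42)
pH = 4.82 + (+0.908) = 5.73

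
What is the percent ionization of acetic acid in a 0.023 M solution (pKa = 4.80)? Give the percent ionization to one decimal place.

2.6%

CH3COOH ⇌ CH3COO- + H+; let x = [H+] at equilibrium.
Ka = 10^(−4.80) = 1.58 × 10^-5
x ≈ √(Ka·C₀) = √(1.58 × 10^-5 × 0.023) = 6.03 × 10^-4 M
Fraction ionized = 6.03 × 10^-4 / 0.023 = 0.0262 → 2.6%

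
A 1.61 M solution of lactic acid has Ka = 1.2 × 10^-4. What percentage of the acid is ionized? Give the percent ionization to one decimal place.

CH3CH(OH)COOH ⇌ CH3CH(OH)COO- + H+; let x = [H+] at equilibrium.
x ≈ √(Ka·C₀) = √(1.2 × 10^-4 × 1.61) = 1.39 × 10^-2 M
% ionization = x/C₀ × 100% = 1.39 × 10^-2/1.61 × 100% = 0.9%

0.9%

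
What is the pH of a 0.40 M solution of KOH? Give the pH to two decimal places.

pH = 13.60

KOH is a strong base; [OH-] = 0.4 M.
pOH = -log(0.4) = 0.40
pH = 14.00 - 0.40 = 13.60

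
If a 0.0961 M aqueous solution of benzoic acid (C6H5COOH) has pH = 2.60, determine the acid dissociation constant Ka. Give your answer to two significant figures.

[H+] = 10^(-2.60) = 2.51 × 10^-3 M
At equilibrium [HA] = 0.0961 − 2.51 × 10^-3 = 9.36 × 10^-2 M
Ka = [H+][A-]/[HA] = (2.51 × 10^-3)² / 9.36 × 10^-2 = 6.7 × 10^-5

Ka = 6.7 × 10^-5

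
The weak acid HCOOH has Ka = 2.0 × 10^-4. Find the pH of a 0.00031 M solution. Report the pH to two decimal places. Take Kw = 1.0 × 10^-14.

pH = 3.77

HCOOH ⇌ HCOO- + H+
From the ICE table, Ka = [H+]²/(0.00031 − [H+]) = 2.0 × 10^-4.
Here C₀/Ka ≈ 1.55, so the small-[H+] approximation fails. Use the quadratic:
[H+] = [−0.0002 + √(0.0002² + 2.48e-07)]/2 = 1.68 × 10^-4 M
pH = −log(1.68 × 10^-4) = 3.77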